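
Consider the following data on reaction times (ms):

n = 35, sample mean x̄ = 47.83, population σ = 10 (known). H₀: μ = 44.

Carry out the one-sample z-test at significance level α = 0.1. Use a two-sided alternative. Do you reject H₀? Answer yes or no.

reject H₀: yes

SE = σ/√n = 10/√35 = 1.6903
z = (x̄−μ₀)/SE = (47.83−44)/1.6903 = 2.2659
p-value (two-sided) = 0.02346
At α=0.1: p < α → reject H₀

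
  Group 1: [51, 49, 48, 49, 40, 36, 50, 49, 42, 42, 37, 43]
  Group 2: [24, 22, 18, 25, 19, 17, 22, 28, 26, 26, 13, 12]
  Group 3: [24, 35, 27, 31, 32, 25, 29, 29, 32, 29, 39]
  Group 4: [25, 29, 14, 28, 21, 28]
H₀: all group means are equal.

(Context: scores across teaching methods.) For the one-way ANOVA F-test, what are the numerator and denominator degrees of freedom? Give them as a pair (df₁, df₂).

degrees of freedom = [3, 37]

k = 4 groups, N = 41 total
df = (k−1, N−k) = (4−1, 41−4) = (3, 37)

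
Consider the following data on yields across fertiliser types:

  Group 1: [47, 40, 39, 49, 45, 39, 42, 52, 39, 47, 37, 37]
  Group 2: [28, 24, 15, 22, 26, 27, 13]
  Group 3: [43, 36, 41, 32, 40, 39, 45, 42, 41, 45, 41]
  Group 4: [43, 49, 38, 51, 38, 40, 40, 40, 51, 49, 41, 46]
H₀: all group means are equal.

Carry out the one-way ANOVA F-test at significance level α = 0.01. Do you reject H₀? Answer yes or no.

reject H₀: yes

Group means [42.75, 22.14, 40.45, 43.83], grand mean 39.024
SSB = Σnᵢ(x̄ᵢ−x̄)² = 2461.475; SSW = ΣΣ(x−x̄ᵢ)² = 919.501
MSB = 2461.475/3 = 820.4917; MSW = 919.501/38 = 24.1974
F = MSB/MSW = 33.9083
df = (3, 38)
p-value (upper-tail) = 0.00000
At α=0.01: p < α → reject H₀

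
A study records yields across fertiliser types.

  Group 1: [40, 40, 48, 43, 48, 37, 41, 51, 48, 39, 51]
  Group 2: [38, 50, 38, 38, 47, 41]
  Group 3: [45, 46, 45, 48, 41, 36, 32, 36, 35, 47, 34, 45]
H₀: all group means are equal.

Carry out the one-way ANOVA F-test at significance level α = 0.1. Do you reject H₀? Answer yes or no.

Group means [44.18, 42.00, 40.83], grand mean 42.345
SSB = Σnᵢ(x̄ᵢ−x̄)² = 65.249; SSW = ΣΣ(x−x̄ᵢ)² = 773.303
MSB = 65.249/2 = 32.6243; MSW = 773.303/26 = 29.7424
F = MSB/MSW = 1.0969
df = (2, 26)
p-value (upper-tail) = 0.34887
At α=0.1: p ≥ α → fail to reject H₀

reject H₀: no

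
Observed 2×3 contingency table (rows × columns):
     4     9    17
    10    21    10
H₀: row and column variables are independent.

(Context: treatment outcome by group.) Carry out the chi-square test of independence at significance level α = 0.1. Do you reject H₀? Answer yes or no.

reject H₀: yes

Row totals [30, 41], col totals [14, 30, 27], n=71
χ² = (4−5.92)²/5.92 + (9−12.68)²/12.68 + (17−11.41)²/11.41 + (10−8.08)²/8.08 + (21−17.32)²/17.32 + (10−15.59)²/15.59 = 7.6660
df = 2
p-value (upper-tail) = 0.02164
At α=0.1: p < α → reject H₀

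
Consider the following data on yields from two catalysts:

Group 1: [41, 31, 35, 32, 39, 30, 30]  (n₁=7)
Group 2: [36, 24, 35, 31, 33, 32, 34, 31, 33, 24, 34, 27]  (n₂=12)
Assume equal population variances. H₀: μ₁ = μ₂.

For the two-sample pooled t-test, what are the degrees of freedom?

df = n₁ + n₂ − 2 = 7 + 12 − 2 = 17

degrees of freedom = 17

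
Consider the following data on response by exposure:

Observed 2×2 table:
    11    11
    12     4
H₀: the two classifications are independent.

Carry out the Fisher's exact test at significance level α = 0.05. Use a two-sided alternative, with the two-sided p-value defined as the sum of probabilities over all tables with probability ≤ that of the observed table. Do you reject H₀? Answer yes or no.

Margins: r₁=22, r₂=16, c₁=23, c₂=15, n=38
p_obs = C(22,11)·C(16,12)/C(38,23); sum pmf over tables with pmf ≤ p_obs
p-value (two-sided) = 0.18165
At α=0.05: p ≥ α → fail to reject H₀

reject H₀: no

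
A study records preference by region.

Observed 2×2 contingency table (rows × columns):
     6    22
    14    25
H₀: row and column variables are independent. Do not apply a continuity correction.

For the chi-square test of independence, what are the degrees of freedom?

df = (r−1)(c−1) = (2−1)·(2−1) = 1

degrees of freedom = 1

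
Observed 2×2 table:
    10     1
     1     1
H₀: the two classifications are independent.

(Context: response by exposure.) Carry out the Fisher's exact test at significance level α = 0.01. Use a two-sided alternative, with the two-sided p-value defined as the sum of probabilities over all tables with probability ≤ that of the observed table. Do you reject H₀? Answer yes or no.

Margins: r₁=11, r₂=2, c₁=11, c₂=2, n=13
p_obs = C(11,10)·C(2,1)/C(13,11); sum pmf over tables with pmf ≤ p_obs
p-value (two-sided) = 0.29487
At α=0.01: p ≥ α → fail to reject H₀

reject H₀: no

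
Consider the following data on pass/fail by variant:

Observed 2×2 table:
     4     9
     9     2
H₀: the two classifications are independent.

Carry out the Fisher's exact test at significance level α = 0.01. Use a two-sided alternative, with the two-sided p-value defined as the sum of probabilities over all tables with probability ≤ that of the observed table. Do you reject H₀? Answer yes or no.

reject H₀: no

Margins: r₁=13, r₂=11, c₁=13, c₂=11, n=24
p_obs = C(13,4)·C(11,9)/C(24,13); sum pmf over tables with pmf ≤ p_obs
p-value (two-sided) = 0.01882
At α=0.01: p ≥ α → fail to reject H₀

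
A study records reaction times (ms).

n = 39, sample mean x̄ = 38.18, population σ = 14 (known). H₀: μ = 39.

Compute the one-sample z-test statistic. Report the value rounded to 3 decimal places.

test statistic = -0.366

SE = σ/√n = 14/√39 = 2.2418
z = (x̄−μ₀)/SE = (38.18−39)/2.2418 = -0.3658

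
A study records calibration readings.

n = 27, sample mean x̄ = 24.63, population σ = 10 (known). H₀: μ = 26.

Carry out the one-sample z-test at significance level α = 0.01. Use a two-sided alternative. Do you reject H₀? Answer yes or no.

reject H₀: no

SE = σ/√n = 10/√27 = 1.9245
z = (x̄−μ₀)/SE = (24.63−26)/1.9245 = -0.7119
p-value (two-sided) = 0.47654
At α=0.01: p ≥ α → fail to reject H₀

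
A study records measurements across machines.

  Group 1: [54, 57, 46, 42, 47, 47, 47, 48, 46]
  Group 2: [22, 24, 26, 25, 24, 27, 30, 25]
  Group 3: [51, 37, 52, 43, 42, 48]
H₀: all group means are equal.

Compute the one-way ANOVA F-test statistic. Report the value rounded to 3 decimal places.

test statistic = 66.949

Group means [48.22, 25.38, 45.50], grand mean 39.565
SSB = Σnᵢ(x̄ᵢ−x̄)² = 2496.722; SSW = ΣΣ(x−x̄ᵢ)² = 372.931
MSB = 2496.722/2 = 1248.3608; MSW = 372.931/20 = 18.6465
F = MSB/MSW = 66.9487
df = (2, 20)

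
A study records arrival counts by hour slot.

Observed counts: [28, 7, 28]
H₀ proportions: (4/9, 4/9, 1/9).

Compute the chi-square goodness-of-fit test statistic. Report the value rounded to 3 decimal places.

test statistic = 78.750

n = 63; E_i = n·p_i = [28.00, 28.00, 7.00]
χ² = (28−28.00)²/28.00 + (7−28.00)²/28.00 + (28−7.00)²/7.00 = 78.7500
df = 2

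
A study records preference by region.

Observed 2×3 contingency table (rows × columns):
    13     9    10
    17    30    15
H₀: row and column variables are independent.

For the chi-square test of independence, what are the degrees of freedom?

df = (r−1)(c−1) = (2−1)·(3−1) = 2

degrees of freedom = 2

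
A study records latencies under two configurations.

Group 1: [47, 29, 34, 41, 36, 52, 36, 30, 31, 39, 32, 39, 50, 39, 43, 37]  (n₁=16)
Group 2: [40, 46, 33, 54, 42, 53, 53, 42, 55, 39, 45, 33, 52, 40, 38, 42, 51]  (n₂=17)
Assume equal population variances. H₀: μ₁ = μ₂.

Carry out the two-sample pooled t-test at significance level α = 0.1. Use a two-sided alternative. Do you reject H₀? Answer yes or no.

reject H₀: yes

x̄₁=38.438, s₁=6.880, n₁=16
x̄₂=44.588, s₂=7.255, n₂=17
s_p² = [15·6.880² + 16·7.255²]/31 = 50.0663
SE = √(s_p²·(1/16+1/17)) = 2.4646
t = (38.438−44.588)/2.4646 = -2.4956
df = 31
p-value (two-sided) = 0.01810
At α=0.1: p < α → reject H₀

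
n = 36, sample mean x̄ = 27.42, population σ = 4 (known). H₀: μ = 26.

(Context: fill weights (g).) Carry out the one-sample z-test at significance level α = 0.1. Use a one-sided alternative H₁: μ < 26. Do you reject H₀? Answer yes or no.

reject H₀: no

SE = σ/√n = 4/√36 = 0.6667
z = (x̄−μ₀)/SE = (27.42−26)/0.6667 = 2.1300
p-value (one-sided, H₁ less) = 0.98341
At α=0.1: p ≥ α → fail to reject H₀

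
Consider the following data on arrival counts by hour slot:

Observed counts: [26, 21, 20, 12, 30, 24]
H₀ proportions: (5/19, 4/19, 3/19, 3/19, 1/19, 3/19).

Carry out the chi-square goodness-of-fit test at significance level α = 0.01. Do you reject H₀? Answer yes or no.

reject H₀: yes

n = 133; E_i = n·p_i = [35.00, 28.00, 21.00, 21.00, 7.00, 21.00]
χ² = (26−35.00)²/35.00 + (21−28.00)²/28.00 + (20−21.00)²/21.00 + (12−21.00)²/21.00 + (30−7.00)²/7.00 + (24−21.00)²/21.00 = 83.9690
df = 5
p-value (upper-tail) = 0.00000
At α=0.01: p < α → reject H₀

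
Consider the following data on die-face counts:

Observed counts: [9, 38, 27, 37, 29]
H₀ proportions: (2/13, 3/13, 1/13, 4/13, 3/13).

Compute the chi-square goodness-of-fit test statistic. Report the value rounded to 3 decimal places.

test statistic = 33.960

n = 140; E_i = n·p_i = [21.54, 32.31, 10.77, 43.08, 32.31]
χ² = (9−21.54)²/21.54 + (38−32.31)²/32.31 + (27−10.77)²/10.77 + (37−43.08)²/43.08 + (29−32.31)²/32.31 = 33.9601
df = 4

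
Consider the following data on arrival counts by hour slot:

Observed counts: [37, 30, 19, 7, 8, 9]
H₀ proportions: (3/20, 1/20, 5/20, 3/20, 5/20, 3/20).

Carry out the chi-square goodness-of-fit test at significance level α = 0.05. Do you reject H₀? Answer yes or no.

n = 110; E_i = n·p_i = [16.50, 5.50, 27.50, 16.50, 27.50, 16.50]
χ² = (37−16.50)²/16.50 + (30−5.50)²/5.50 + (19−27.50)²/27.50 + (7−16.50)²/16.50 + (8−27.50)²/27.50 + (9−16.50)²/16.50 = 159.9394
df = 5
p-value (upper-tail) = 0.00000
At α=0.05: p < α → reject H₀

reject H₀: yes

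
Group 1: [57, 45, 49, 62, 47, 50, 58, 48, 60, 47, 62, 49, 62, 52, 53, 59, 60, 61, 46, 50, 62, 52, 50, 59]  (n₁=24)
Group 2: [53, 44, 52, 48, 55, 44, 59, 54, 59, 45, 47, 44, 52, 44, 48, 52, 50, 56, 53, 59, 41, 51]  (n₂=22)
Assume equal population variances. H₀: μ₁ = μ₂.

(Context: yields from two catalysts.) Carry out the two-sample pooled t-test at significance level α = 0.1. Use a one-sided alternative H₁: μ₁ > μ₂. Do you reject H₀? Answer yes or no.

reject H₀: yes

x̄₁=54.167, s₁=6.034, n₁=24
x̄₂=50.455, s₂=5.405, n₂=22
s_p² = [23·6.034² + 21·5.405²]/44 = 32.9725
SE = √(s_p²·(1/24+1/22)) = 1.6949
t = (54.167−50.455)/1.6949 = 2.1902
df = 44
p-value (one-sided, H₁ greater) = 0.01693
At α=0.1: p < α → reject H₀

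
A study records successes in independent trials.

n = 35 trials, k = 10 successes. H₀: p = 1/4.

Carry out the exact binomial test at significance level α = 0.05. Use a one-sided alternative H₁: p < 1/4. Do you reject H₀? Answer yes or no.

Exact binomial: n=35, k=10, p₀=1/4=0.2500
P(X≤10) from Σ C(n,i)·p₀^i·(1−p₀)^(n−i)
p-value (one-sided, H₁ less) = 0.75808
At α=0.05: p ≥ α → fail to reject H₀

reject H₀: no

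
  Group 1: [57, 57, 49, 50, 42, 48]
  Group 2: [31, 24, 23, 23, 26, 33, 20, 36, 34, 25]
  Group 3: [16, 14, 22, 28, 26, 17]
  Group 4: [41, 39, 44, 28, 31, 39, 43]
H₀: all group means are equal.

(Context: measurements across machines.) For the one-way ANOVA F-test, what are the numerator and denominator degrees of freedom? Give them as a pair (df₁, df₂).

k = 4 groups, N = 29 total
df = (k−1, N−k) = (4−1, 29−4) = (3, 25)

degrees of freedom = [3, 25]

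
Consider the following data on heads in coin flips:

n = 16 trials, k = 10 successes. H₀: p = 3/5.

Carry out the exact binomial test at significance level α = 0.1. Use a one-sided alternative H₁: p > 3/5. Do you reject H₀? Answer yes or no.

Exact binomial: n=16, k=10, p₀=3/5=0.6000
P(X≥10) from Σ C(n,i)·p₀^i·(1−p₀)^(n−i)
p-value (one-sided, H₁ greater) = 0.52717
At α=0.1: p ≥ α → fail to reject H₀

reject H₀: no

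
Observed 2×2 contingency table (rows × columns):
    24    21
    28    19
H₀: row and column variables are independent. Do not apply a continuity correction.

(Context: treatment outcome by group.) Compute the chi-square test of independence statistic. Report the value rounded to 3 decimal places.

Row totals [45, 47], col totals [52, 40], n=92
χ² = (24−25.43)²/25.43 + (21−19.57)²/19.57 + (28−26.57)²/26.57 + (19−20.43)²/20.43 = 0.3644
df = 1

test statistic = 0.364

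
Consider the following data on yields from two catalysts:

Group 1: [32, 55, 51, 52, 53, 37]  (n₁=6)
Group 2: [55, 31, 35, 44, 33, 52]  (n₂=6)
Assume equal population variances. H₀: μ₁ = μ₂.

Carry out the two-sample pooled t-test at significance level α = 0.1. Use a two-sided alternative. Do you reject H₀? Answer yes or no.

reject H₀: no

x̄₁=46.667, s₁=9.647, n₁=6
x̄₂=41.667, s₂=10.231, n₂=6
s_p² = [5·9.647² + 5·10.231²]/10 = 98.8667
SE = √(s_p²·(1/6+1/6)) = 5.7407
t = (46.667−41.667)/5.7407 = 0.8710
df = 10
p-value (two-sided) = 0.40419
At α=0.1: p ≥ α → fail to reject H₀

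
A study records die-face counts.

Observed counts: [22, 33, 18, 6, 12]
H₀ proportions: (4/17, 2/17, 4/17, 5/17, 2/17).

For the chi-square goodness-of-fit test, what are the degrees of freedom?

degrees of freedom = 4

df = k − 1 = 5 − 1 = 4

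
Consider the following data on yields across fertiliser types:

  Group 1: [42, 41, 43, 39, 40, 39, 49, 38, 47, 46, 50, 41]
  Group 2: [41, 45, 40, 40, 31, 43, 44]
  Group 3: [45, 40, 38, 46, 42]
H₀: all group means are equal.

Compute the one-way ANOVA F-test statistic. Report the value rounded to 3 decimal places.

Group means [42.92, 40.57, 42.20], grand mean 42.083
SSB = Σnᵢ(x̄ᵢ−x̄)² = 24.402; SSW = ΣΣ(x−x̄ᵢ)² = 359.431
MSB = 24.402/2 = 12.2012; MSW = 359.431/21 = 17.1158
F = MSB/MSW = 0.7129
df = (2, 21)

test statistic = 0.713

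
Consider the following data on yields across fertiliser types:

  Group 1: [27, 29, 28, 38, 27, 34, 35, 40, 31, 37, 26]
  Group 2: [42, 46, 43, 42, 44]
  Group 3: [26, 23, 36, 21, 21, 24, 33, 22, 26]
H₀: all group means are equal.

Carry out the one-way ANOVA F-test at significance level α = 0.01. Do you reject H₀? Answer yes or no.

reject H₀: yes

Group means [32.00, 43.40, 25.78], grand mean 32.040
SSB = Σnᵢ(x̄ᵢ−x̄)² = 998.204; SSW = ΣΣ(x−x̄ᵢ)² = 488.756
MSB = 998.204/2 = 499.1022; MSW = 488.756/22 = 22.2162
F = MSB/MSW = 22.4657
df = (2, 22)
p-value (upper-tail) = 0.00000
At α=0.01: p < α → reject H₀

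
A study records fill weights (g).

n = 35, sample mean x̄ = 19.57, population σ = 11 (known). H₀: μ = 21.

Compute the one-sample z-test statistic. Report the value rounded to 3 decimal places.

test statistic = -0.769

SE = σ/√n = 11/√35 = 1.8593
z = (x̄−μ₀)/SE = (19.57−21)/1.8593 = -0.7691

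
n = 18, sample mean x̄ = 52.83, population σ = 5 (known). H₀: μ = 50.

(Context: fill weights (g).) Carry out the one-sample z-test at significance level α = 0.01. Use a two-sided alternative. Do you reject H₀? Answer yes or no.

SE = σ/√n = 5/√18 = 1.1785
z = (x̄−μ₀)/SE = (52.83−50)/1.1785 = 2.4013
p-value (two-sided) = 0.01634
At α=0.01: p ≥ α → fail to reject H₀

reject H₀: no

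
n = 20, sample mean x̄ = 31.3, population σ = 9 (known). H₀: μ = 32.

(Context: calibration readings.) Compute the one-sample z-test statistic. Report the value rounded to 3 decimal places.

test statistic = -0.348

SE = σ/√n = 9/√20 = 2.0125
z = (x̄−μ₀)/SE = (31.3−32)/2.0125 = -0.3478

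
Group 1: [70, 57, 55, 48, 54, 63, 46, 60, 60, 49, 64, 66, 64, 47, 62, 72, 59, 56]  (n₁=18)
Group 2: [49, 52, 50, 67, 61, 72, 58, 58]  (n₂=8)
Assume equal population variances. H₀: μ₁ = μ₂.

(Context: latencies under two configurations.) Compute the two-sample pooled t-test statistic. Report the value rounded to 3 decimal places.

test statistic = 0.021

x̄₁=58.444, s₁=7.664, n₁=18
x̄₂=58.375, s₂=8.158, n₂=8
s_p² = [17·7.664² + 7·8.158²]/24 = 61.0133
SE = √(s_p²·(1/18+1/8)) = 3.3191
t = (58.444−58.375)/3.3191 = 0.0209
df = 24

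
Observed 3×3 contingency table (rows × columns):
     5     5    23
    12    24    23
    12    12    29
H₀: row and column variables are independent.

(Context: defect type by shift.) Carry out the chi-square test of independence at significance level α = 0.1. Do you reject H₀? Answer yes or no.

Row totals [33, 59, 53], col totals [29, 41, 75], n=145
χ² = (5−6.60)²/6.60 + (5−9.33)²/9.33 + (23−17.07)²/17.07 + (12−11.80)²/11.80 + (24−16.68)²/16.68 + (23−30.52)²/30.52 + (12−10.60)²/10.60 + (12−14.99)²/14.99 + (29−27.41)²/27.41 = 10.3953
df = 4
p-value (upper-tail) = 0.03427
At α=0.1: p < α → reject H₀

reject H₀: yes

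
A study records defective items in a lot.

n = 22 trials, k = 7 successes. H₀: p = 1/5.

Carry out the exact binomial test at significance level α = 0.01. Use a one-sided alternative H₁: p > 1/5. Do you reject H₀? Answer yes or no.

Exact binomial: n=22, k=7, p₀=1/5=0.2000
P(X≥7) from Σ C(n,i)·p₀^i·(1−p₀)^(n−i)
p-value (one-sided, H₁ greater) = 0.13295
At α=0.01: p ≥ α → fail to reject H₀

reject H₀: no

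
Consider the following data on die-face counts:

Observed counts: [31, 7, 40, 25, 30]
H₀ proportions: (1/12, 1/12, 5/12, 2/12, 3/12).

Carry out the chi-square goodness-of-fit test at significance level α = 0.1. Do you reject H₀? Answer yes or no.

reject H₀: yes

n = 133; E_i = n·p_i = [11.08, 11.08, 55.42, 22.17, 33.25]
χ² = (31−11.08)²/11.08 + (7−11.08)²/11.08 + (40−55.42)²/55.42 + (25−22.17)²/22.17 + (30−33.25)²/33.25 = 42.2632
df = 4
p-value (upper-tail) = 0.00000
At α=0.1: p < α → reject H₀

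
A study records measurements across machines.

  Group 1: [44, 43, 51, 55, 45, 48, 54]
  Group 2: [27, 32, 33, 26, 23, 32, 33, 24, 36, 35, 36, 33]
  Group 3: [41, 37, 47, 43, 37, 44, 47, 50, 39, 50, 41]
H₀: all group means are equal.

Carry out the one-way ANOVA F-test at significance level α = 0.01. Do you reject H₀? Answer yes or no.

Group means [48.57, 30.83, 43.27], grand mean 39.533
SSB = Σnᵢ(x̄ᵢ−x̄)² = 1633.904; SSW = ΣΣ(x−x̄ᵢ)² = 601.563
MSB = 1633.904/2 = 816.9519; MSW = 601.563/27 = 22.2801
F = MSB/MSW = 36.6673
df = (2, 27)
p-value (upper-tail) = 0.00000
At α=0.01: p < α → reject H₀

reject H₀: yes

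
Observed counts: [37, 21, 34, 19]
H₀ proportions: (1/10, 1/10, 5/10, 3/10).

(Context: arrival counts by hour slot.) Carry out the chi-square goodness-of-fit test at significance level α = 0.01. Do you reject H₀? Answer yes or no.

reject H₀: yes

n = 111; E_i = n·p_i = [11.10, 11.10, 55.50, 33.30]
χ² = (37−11.10)²/11.10 + (21−11.10)²/11.10 + (34−55.50)²/55.50 + (19−33.30)²/33.30 = 83.7327
df = 3
p-value (upper-tail) = 0.00000
At α=0.01: p < α → reject H₀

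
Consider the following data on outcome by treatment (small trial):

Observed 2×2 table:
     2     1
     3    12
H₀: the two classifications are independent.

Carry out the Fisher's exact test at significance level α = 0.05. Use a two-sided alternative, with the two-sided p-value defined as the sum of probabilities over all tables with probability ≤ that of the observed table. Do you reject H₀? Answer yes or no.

Margins: r₁=3, r₂=15, c₁=5, c₂=13, n=18
p_obs = C(3,2)·C(15,3)/C(18,5); sum pmf over tables with pmf ≤ p_obs
p-value (two-sided) = 0.17157
At α=0.05: p ≥ α → fail to reject H₀

reject H₀: no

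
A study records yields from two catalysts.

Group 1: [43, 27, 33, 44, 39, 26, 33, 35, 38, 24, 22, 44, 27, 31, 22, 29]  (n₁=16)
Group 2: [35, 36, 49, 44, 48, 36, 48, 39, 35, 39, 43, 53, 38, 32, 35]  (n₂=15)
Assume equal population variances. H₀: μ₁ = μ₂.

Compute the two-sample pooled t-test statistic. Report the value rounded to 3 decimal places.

x̄₁=32.312, s₁=7.587, n₁=16
x̄₂=40.667, s₂=6.399, n₂=15
s_p² = [15·7.587² + 14·6.399²]/29 = 49.5438
SE = √(s_p²·(1/16+1/15)) = 2.5297
t = (32.312−40.667)/2.5297 = -3.3024
df = 29

test statistic = -3.302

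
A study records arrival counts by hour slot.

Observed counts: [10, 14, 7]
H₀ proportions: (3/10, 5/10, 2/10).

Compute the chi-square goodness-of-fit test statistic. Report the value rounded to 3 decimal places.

test statistic = 0.301

n = 31; E_i = n·p_i = [9.30, 15.50, 6.20]
χ² = (10−9.30)²/9.30 + (14−15.50)²/15.50 + (7−6.20)²/6.20 = 0.3011
df = 2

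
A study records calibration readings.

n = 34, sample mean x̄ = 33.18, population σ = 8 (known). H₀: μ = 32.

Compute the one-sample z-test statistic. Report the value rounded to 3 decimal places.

SE = σ/√n = 8/√34 = 1.3720
z = (x̄−μ₀)/SE = (33.18−32)/1.3720 = 0.8601

test statistic = 0.860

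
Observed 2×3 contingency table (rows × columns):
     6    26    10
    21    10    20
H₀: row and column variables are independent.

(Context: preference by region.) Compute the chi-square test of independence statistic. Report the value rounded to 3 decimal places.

Row totals [42, 51], col totals [27, 36, 30], n=93
χ² = (6−12.19)²/12.19 + (26−16.26)²/16.26 + (10−13.55)²/13.55 + (21−14.81)²/14.81 + (10−19.74)²/19.74 + (20−16.45)²/16.45 = 18.0761
df = 2

test statistic = 18.076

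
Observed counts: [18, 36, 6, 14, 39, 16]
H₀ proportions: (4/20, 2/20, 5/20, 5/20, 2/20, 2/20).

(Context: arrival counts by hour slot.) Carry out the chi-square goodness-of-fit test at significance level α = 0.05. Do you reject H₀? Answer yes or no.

reject H₀: yes

n = 129; E_i = n·p_i = [25.80, 12.90, 32.25, 32.25, 12.90, 12.90]
χ² = (18−25.80)²/25.80 + (36−12.90)²/12.90 + (6−32.25)²/32.25 + (14−32.25)²/32.25 + (39−12.90)²/12.90 + (16−12.90)²/12.90 = 128.9690
df = 5
p-value (upper-tail) = 0.00000
At α=0.05: p < α → reject H₀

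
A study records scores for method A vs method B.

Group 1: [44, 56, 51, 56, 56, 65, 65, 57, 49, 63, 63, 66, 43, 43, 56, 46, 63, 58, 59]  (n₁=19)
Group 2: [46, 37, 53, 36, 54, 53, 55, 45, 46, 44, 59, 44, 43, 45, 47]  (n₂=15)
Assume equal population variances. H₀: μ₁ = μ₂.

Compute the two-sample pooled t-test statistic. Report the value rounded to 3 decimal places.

test statistic = 3.447

x̄₁=55.737, s₁=7.738, n₁=19
x̄₂=47.133, s₂=6.512, n₂=15
s_p² = [18·7.738² + 14·6.512²]/32 = 52.2318
SE = √(s_p²·(1/19+1/15)) = 2.4962
t = (55.737−47.133)/2.4962 = 3.4466
df = 32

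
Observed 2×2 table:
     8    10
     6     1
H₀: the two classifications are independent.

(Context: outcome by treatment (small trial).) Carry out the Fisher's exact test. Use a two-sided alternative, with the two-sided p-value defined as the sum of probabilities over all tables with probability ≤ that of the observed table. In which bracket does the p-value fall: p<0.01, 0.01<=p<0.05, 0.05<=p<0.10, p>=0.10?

p-value bracket: 0.05<=p<0.10

Margins: r₁=18, r₂=7, c₁=14, c₂=11, n=25
p_obs = C(18,8)·C(7,6)/C(25,14); sum pmf over tables with pmf ≤ p_obs
p-value (two-sided) = 0.09000
→ bracket: 0.05<=p<0.10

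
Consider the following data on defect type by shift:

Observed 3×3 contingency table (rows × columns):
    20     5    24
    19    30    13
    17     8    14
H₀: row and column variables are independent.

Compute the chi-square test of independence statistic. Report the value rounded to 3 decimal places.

Row totals [49, 62, 39], col totals [56, 43, 51], n=150
χ² = (20−18.29)²/18.29 + (5−14.05)²/14.05 + (24−16.66)²/16.66 + (19−23.15)²/23.15 + (30−17.77)²/17.77 + (13−21.08)²/21.08 + (17−14.56)²/14.56 + (8−11.18)²/11.18 + (14−13.26)²/13.26 = 22.8251
df = 4

test statistic = 22.825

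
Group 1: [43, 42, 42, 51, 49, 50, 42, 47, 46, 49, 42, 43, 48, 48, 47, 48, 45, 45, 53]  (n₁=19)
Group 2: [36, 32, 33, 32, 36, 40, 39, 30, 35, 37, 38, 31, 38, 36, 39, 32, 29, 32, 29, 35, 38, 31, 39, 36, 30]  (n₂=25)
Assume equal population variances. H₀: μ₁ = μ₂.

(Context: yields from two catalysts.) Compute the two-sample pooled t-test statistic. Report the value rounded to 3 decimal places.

x̄₁=46.316, s₁=3.367, n₁=19
x̄₂=34.520, s₂=3.513, n₂=25
s_p² = [18·3.367² + 24·3.513²]/42 = 11.9130
SE = √(s_p²·(1/19+1/25)) = 1.0505
t = (46.316−34.520)/1.0505 = 11.2289
df = 42

test statistic = 11.229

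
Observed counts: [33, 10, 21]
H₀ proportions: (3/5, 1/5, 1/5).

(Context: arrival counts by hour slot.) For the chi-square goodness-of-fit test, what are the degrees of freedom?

degrees of freedom = 2

df = k − 1 = 3 − 1 = 2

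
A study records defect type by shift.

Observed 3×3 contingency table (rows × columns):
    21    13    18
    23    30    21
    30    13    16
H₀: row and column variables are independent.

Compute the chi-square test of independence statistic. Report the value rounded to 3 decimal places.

Row totals [52, 74, 59], col totals [74, 56, 55], n=185
χ² = (21−20.80)²/20.80 + (13−15.74)²/15.74 + (18−15.46)²/15.46 + (23−29.60)²/29.60 + (30−22.40)²/22.40 + (21−22.00)²/22.00 + (30−23.60)²/23.60 + (13−17.86)²/17.86 + (16−17.54)²/17.54 = 8.1853
df = 4

test statistic = 8.185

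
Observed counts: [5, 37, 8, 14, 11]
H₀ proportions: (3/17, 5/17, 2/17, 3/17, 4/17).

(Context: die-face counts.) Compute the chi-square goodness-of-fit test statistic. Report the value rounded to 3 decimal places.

test statistic = 17.869

n = 75; E_i = n·p_i = [13.24, 22.06, 8.82, 13.24, 17.65]
χ² = (5−13.24)²/13.24 + (37−22.06)²/22.06 + (8−8.82)²/8.82 + (14−13.24)²/13.24 + (11−17.65)²/17.65 = 17.8691
df = 4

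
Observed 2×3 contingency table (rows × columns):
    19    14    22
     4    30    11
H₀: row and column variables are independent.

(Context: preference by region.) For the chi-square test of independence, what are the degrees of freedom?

degrees of freedom = 2

df = (r−1)(c−1) = (2−1)·(3−1) = 2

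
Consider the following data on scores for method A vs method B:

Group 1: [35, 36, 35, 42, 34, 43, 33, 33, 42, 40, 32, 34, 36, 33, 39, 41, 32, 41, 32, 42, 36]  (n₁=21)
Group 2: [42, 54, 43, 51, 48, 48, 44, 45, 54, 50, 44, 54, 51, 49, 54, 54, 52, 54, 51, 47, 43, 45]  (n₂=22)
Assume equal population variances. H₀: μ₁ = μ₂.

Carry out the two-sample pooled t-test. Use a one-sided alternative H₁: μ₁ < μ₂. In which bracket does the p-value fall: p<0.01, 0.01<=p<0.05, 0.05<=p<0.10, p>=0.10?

p-value bracket: p<0.01

x̄₁=36.714, s₁=3.913, n₁=21
x̄₂=48.955, s₂=4.259, n₂=22
s_p² = [20·3.913² + 21·4.259²]/41 = 16.7620
SE = √(s_p²·(1/21+1/22)) = 1.2490
t = (36.714−48.955)/1.2490 = -9.7998
df = 41
p-value (one-sided, H₁ less) = 0.00000
→ bracket: p<0.01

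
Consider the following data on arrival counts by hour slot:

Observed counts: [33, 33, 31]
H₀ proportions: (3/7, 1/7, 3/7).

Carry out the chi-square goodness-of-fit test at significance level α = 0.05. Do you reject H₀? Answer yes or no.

n = 97; E_i = n·p_i = [41.57, 13.86, 41.57]
χ² = (33−41.57)²/41.57 + (33−13.86)²/13.86 + (31−41.57)²/41.57 = 30.9003
df = 2
p-value (upper-tail) = 0.00000
At α=0.05: p < α → reject H₀

reject H₀: yes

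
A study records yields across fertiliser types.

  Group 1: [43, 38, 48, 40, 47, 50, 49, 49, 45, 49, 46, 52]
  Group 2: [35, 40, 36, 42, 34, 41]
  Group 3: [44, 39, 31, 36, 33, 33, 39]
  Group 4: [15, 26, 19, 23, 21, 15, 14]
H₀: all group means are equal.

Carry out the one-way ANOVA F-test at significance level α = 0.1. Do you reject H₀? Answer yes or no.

Group means [46.33, 38.00, 36.43, 19.00], grand mean 36.625
SSB = Σnᵢ(x̄ᵢ−x̄)² = 3317.119; SSW = ΣΣ(x−x̄ᵢ)² = 500.381
MSB = 3317.119/3 = 1105.7063; MSW = 500.381/28 = 17.8707
F = MSB/MSW = 61.8724
df = (3, 28)
p-value (upper-tail) = 0.00000
At α=0.1: p < α → reject H₀

reject H₀: yes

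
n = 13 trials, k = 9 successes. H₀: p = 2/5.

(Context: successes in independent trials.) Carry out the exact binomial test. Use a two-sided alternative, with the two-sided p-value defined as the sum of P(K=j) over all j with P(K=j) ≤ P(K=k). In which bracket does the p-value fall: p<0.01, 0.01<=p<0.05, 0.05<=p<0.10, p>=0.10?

Exact binomial: n=13, k=9, p₀=2/5=0.4000
P(X=j) = C(n,j)·p₀^j·(1−p₀)^(n−j); p = Σ P(X=j) over j with P(X=j) ≤ P(X=9)
p-value (two-sided) = 0.04471
→ bracket: 0.01<=p<0.05

p-value bracket: 0.01<=p<0.05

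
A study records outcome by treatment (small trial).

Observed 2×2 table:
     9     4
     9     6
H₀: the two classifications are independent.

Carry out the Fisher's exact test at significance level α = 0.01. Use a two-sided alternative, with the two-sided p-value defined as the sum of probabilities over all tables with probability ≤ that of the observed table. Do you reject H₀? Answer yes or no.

reject H₀: no

Margins: r₁=13, r₂=15, c₁=18, c₂=10, n=28
p_obs = C(13,9)·C(15,9)/C(28,18); sum pmf over tables with pmf ≤ p_obs
p-value (two-sided) = 0.70549
At α=0.01: p ≥ α → fail to reject H₀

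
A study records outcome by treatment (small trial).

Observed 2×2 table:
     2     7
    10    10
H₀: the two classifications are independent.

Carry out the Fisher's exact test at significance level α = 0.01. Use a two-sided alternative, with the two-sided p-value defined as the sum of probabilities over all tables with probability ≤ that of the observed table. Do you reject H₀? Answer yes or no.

Margins: r₁=9, r₂=20, c₁=12, c₂=17, n=29
p_obs = C(9,2)·C(20,10)/C(29,12); sum pmf over tables with pmf ≤ p_obs
p-value (two-sided) = 0.23408
At α=0.01: p ≥ α → fail to reject H₀

reject H₀: no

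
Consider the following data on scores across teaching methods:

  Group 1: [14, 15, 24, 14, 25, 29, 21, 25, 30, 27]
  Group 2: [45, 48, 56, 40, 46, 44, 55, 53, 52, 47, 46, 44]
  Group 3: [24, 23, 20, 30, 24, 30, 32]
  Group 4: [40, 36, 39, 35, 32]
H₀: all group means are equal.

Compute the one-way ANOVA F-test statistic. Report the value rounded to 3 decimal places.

test statistic = 54.226

Group means [22.40, 48.00, 26.14, 36.40], grand mean 34.265
SSB = Σnᵢ(x̄ᵢ−x̄)² = 4156.161; SSW = ΣΣ(x−x̄ᵢ)² = 766.457
MSB = 4156.161/3 = 1385.3868; MSW = 766.457/30 = 25.5486
F = MSB/MSW = 54.2256
df = (3, 30)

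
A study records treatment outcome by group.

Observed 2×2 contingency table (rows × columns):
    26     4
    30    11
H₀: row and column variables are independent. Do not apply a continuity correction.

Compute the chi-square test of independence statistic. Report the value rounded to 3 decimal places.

test statistic = 1.894

Row totals [30, 41], col totals [56, 15], n=71
χ² = (26−23.66)²/23.66 + (4−6.34)²/6.34 + (30−32.34)²/32.34 + (11−8.66)²/8.66 = 1.8936
df = 1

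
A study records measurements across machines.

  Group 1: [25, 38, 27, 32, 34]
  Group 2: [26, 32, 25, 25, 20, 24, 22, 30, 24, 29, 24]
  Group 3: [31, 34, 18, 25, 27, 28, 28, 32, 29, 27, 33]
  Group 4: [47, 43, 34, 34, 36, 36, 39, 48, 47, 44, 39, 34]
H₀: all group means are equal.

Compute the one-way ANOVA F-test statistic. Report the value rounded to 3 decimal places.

test statistic = 21.198

Group means [31.20, 25.55, 28.36, 40.08], grand mean 31.538
SSB = Σnᵢ(x̄ᵢ−x̄)² = 1382.703; SSW = ΣΣ(x−x̄ᵢ)² = 760.989
MSB = 1382.703/3 = 460.9010; MSW = 760.989/35 = 21.7426
F = MSB/MSW = 21.1981
df = (3, 35)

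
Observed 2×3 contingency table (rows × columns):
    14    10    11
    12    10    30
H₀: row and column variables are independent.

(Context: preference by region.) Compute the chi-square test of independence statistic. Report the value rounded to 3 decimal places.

test statistic = 5.861

Row totals [35, 52], col totals [26, 20, 41], n=87
χ² = (14−10.46)²/10.46 + (10−8.05)²/8.05 + (11−16.49)²/16.49 + (12−15.54)²/15.54 + (10−11.95)²/11.95 + (30−24.51)²/24.51 = 5.8607
df = 2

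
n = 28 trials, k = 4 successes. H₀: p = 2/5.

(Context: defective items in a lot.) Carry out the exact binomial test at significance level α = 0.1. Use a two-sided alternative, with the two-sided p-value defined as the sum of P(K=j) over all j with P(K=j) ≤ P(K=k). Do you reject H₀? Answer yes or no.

Exact binomial: n=28, k=4, p₀=2/5=0.4000
P(X=j) = C(n,j)·p₀^j·(1−p₀)^(n−j); p = Σ P(X=j) over j with P(X=j) ≤ P(X=4)
p-value (two-sided) = 0.00587
At α=0.1: p < α → reject H₀

reject H₀: yes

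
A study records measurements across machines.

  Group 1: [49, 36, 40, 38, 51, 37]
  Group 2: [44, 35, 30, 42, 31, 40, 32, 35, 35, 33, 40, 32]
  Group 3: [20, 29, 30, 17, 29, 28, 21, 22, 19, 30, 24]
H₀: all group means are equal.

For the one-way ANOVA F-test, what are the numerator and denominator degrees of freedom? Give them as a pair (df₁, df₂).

k = 3 groups, N = 29 total
df = (k−1, N−k) = (3−1, 29−3) = (2, 26)

degrees of freedom = [2, 26]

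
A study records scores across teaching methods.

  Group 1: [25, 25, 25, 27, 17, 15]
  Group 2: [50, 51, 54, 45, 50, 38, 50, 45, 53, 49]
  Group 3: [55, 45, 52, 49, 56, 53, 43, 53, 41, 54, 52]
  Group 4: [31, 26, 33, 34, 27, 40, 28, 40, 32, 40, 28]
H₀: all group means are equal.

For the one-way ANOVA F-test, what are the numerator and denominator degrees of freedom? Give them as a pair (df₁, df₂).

k = 4 groups, N = 38 total
df = (k−1, N−k) = (4−1, 38−4) = (3, 34)

degrees of freedom = [3, 34]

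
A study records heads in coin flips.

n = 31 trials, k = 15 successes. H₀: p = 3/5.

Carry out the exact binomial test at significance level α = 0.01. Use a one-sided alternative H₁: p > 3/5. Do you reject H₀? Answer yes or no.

reject H₀: no

Exact binomial: n=31, k=15, p₀=3/5=0.6000
P(X≥15) from Σ C(n,i)·p₀^i·(1−p₀)^(n−i)
p-value (one-sided, H₁ greater) = 0.93231
At α=0.01: p ≥ α → fail to reject H₀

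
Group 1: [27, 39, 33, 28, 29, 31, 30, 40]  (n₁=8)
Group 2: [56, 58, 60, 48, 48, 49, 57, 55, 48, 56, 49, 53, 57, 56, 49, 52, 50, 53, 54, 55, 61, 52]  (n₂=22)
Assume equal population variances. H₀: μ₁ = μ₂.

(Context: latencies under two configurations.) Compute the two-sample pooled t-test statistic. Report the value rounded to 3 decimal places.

test statistic = -12.173

x̄₁=32.125, s₁=4.912, n₁=8
x̄₂=53.455, s₂=3.997, n₂=22
s_p² = [7·4.912² + 21·3.997²]/28 = 18.0118
SE = √(s_p²·(1/8+1/22)) = 1.7522
t = (32.125−53.455)/1.7522 = -12.1730
df = 28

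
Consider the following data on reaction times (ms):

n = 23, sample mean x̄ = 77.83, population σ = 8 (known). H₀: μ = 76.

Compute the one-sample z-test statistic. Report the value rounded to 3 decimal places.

test statistic = 1.097

SE = σ/√n = 8/√23 = 1.6681
z = (x̄−μ₀)/SE = (77.83−76)/1.6681 = 1.0970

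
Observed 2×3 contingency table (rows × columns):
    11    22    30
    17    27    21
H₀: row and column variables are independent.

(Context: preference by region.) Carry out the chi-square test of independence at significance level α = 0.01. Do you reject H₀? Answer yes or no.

Row totals [63, 65], col totals [28, 49, 51], n=128
χ² = (11−13.78)²/13.78 + (22−24.12)²/24.12 + (30−25.10)²/25.10 + (17−14.22)²/14.22 + (27−24.88)²/24.88 + (21−25.90)²/25.90 = 3.3537
df = 2
p-value (upper-tail) = 0.18696
At α=0.01: p ≥ α → fail to reject H₀

reject H₀: no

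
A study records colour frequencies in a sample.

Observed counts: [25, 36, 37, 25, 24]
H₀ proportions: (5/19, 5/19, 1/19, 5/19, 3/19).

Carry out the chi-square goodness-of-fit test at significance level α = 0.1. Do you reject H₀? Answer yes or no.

n = 147; E_i = n·p_i = [38.68, 38.68, 7.74, 38.68, 23.21]
χ² = (25−38.68)²/38.68 + (36−38.68)²/38.68 + (37−7.74)²/7.74 + (25−38.68)²/38.68 + (24−23.21)²/23.21 = 120.5769
df = 4
p-value (upper-tail) = 0.00000
At α=0.1: p < α → reject H₀

reject H₀: yes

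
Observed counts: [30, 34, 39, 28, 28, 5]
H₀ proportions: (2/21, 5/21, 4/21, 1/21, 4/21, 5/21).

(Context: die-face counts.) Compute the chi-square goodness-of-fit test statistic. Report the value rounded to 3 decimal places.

n = 164; E_i = n·p_i = [15.62, 39.05, 31.24, 7.81, 31.24, 39.05]
χ² = (30−15.62)²/15.62 + (34−39.05)²/39.05 + (39−31.24)²/31.24 + (28−7.81)²/7.81 + (28−31.24)²/31.24 + (5−39.05)²/39.05 = 98.0454
df = 5

test statistic = 98.045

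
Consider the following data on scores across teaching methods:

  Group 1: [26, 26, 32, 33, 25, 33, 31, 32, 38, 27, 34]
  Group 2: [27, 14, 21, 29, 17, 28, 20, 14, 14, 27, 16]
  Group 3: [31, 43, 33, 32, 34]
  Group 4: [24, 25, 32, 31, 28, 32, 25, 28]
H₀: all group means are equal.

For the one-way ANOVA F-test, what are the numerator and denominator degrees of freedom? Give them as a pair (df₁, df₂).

degrees of freedom = [3, 31]

k = 4 groups, N = 35 total
df = (k−1, N−k) = (4−1, 35−4) = (3, 31)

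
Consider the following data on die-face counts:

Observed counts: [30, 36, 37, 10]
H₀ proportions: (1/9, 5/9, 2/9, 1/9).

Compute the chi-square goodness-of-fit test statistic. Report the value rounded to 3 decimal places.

n = 113; E_i = n·p_i = [12.56, 62.78, 25.11, 12.56]
χ² = (30−12.56)²/12.56 + (36−62.78)²/62.78 + (37−25.11)²/25.11 + (10−12.56)²/12.56 = 41.8080
df = 3

test statistic = 41.808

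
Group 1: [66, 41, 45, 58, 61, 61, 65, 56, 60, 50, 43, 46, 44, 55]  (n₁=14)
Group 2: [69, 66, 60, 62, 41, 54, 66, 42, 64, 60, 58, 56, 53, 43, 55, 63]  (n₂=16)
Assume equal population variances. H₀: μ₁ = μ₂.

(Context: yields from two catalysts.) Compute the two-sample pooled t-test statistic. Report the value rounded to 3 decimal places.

test statistic = -1.056

x̄₁=53.643, s₁=8.635, n₁=14
x̄₂=57.000, s₂=8.725, n₂=16
s_p² = [13·8.635² + 15·8.725²]/28 = 75.4005
SE = √(s_p²·(1/14+1/16)) = 3.1778
t = (53.643−57.000)/3.1778 = -1.0564
df = 28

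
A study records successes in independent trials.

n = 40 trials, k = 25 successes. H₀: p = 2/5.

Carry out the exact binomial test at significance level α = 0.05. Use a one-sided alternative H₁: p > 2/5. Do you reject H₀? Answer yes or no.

Exact binomial: n=40, k=25, p₀=2/5=0.4000
P(X≥25) from Σ C(n,i)·p₀^i·(1−p₀)^(n−i)
p-value (one-sided, H₁ greater) = 0.00335
At α=0.05: p < α → reject H₀

reject H₀: yes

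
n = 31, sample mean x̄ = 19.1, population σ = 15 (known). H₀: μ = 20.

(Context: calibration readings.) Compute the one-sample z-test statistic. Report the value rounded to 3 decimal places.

test statistic = -0.334

SE = σ/√n = 15/√31 = 2.6941
z = (x̄−μ₀)/SE = (19.1−20)/2.6941 = -0.3341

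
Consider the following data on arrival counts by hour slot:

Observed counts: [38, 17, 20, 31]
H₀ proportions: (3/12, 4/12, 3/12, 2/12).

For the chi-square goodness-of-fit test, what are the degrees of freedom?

degrees of freedom = 3

df = k − 1 = 4 − 1 = 3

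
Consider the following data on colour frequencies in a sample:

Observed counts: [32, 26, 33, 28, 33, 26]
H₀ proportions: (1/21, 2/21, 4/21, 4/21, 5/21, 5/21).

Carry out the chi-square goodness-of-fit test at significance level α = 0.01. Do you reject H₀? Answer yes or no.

reject H₀: yes

n = 178; E_i = n·p_i = [8.48, 16.95, 33.90, 33.90, 42.38, 42.38]
χ² = (32−8.48)²/8.48 + (26−16.95)²/16.95 + (33−33.90)²/33.90 + (28−33.90)²/33.90 + (33−42.38)²/42.38 + (26−42.38)²/42.38 = 79.5744
df = 5
p-value (upper-tail) = 0.00000
At α=0.01: p < α → reject H₀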